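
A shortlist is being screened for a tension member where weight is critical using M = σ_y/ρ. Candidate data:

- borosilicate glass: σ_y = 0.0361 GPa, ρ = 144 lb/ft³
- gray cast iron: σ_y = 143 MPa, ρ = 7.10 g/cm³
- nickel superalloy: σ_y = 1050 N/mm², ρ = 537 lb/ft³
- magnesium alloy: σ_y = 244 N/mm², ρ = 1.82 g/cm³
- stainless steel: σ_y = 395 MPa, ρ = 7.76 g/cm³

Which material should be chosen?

Putting every candidate on a common basis:
  borosilicate glass: σ_y = 36.10 MPa, ρ = 2307 kg/m³
  gray cast iron: σ_y = 143.0 MPa, ρ = 7100 kg/m³
  nickel superalloy: σ_y = 1050 MPa, ρ = 8602 kg/m³
  magnesium alloy: σ_y = 244.0 MPa, ρ = 1820 kg/m³
  stainless steel: σ_y = 395.0 MPa, ρ = 7760 kg/m³
  magnesium alloy: M = 134 kN·m/kg
  nickel superalloy: M = 122 kN·m/kg
  stainless steel: M = 50.9 kN·m/kg
  gray cast iron: M = 20.1 kN·m/kg
  borosilicate glass: M = 15.7 kN·m/kg
The maximum is for magnesium alloy.

magnesium alloy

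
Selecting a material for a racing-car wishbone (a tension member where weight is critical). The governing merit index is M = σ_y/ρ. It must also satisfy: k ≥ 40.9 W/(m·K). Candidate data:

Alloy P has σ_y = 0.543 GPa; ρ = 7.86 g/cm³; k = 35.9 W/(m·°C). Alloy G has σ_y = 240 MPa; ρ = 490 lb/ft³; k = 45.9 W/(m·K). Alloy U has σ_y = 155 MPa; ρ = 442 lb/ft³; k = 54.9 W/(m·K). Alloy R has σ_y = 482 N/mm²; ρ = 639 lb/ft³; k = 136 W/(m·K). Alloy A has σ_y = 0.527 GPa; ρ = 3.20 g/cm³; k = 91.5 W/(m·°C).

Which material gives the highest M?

Screen on constraints: k ≥ 40.9 W/(m·K). Survivors: alloy G, alloy U, alloy R, alloy A.
Putting every candidate on a common basis:
  alloy G: σ_y = 240.0 MPa, ρ = 7849 kg/m³
  alloy U: σ_y = 155.0 MPa, ρ = 7080 kg/m³
  alloy R: σ_y = 482.0 MPa, ρ = 10240 kg/m³
  alloy A: σ_y = 527.0 MPa, ρ = 3200 kg/m³
  alloy A: M = 165 kN·m/kg
  alloy R: M = 47.1 kN·m/kg
  alloy G: M = 30.6 kN·m/kg
  alloy U: M = 21.9 kN·m/kg
Highest index: alloy A.

alloy A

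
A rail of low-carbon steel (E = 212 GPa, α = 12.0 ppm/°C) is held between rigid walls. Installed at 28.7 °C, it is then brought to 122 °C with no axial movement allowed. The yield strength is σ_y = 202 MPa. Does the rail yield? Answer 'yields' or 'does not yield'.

ΔT = 93.30 K. Constrained thermal stress σ = E·α·ΔT = 212.0×10³ MPa × 12.0×10⁻⁶ × 93.30 = 237 MPa (compressive).
Compare to σ_y = 202 MPa: σ ≥ σ_y, so it yields.

yields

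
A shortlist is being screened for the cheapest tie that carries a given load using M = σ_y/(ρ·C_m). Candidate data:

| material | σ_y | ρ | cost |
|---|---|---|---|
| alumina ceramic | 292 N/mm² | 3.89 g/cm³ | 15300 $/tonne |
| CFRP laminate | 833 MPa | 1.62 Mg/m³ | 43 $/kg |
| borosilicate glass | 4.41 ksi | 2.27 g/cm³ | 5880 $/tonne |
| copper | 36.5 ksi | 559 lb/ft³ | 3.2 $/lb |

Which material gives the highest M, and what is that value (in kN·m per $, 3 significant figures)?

CFRP laminate, M = 12.0 kN·m per $

Convert each candidate to consistent units, then evaluate M:
  alumina ceramic: σ_y = 292.0 MPa, ρ = 3890 kg/m³, cost = 15.30 $/kg
  CFRP laminate: σ_y = 833.0 MPa, ρ = 1620 kg/m³, cost = 43.00 $/kg
  borosilicate glass: σ_y = 30.41 MPa, ρ = 2270 kg/m³, cost = 5.880 $/kg
  copper: σ_y = 251.7 MPa, ρ = 8954 kg/m³, cost = 7.055 $/kg
  CFRP laminate: M = 12.0 kN·m per $
  alumina ceramic: M = 4.91 kN·m per $
  copper: M = 3.98 kN·m per $
  borosilicate glass: M = 2.28 kN·m per $
CFRP laminate ranks first.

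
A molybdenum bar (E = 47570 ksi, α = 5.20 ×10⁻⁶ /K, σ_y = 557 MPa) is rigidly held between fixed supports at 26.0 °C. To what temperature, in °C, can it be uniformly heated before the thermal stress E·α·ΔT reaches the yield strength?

353 °C

E = 47570 ksi = 328.0 GPa.
E·α·ΔT = 557.0 MPa ⇒ ΔT = 557.0 / (328.0×10³ × 5.20×10⁻⁶) = 326.6 K.
T = 26.0 + 326.6 = 352.6 °C.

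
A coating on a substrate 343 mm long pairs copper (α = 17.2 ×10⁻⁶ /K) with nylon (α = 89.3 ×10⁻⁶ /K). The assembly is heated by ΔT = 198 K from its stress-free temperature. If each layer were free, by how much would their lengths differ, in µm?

4900 µm

Δα = |17.2 − 89.3|×10⁻⁶/K = 72.1×10⁻⁶/K.
ΔL_mismatch = Δα·L·ΔT = 72.1×10⁻⁶ × 343.0 mm × 198.0 K = 4900 µm.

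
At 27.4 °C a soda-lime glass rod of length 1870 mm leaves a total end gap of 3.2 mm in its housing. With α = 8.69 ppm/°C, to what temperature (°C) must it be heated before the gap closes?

224 °C

α·L₀·ΔT = 3.2 mm ⇒ ΔT = 3.2 / (8.69×10⁻⁶ × 1870.0) = 196.9 K.
T = 27.4 + 196.9 = 224.3 °C.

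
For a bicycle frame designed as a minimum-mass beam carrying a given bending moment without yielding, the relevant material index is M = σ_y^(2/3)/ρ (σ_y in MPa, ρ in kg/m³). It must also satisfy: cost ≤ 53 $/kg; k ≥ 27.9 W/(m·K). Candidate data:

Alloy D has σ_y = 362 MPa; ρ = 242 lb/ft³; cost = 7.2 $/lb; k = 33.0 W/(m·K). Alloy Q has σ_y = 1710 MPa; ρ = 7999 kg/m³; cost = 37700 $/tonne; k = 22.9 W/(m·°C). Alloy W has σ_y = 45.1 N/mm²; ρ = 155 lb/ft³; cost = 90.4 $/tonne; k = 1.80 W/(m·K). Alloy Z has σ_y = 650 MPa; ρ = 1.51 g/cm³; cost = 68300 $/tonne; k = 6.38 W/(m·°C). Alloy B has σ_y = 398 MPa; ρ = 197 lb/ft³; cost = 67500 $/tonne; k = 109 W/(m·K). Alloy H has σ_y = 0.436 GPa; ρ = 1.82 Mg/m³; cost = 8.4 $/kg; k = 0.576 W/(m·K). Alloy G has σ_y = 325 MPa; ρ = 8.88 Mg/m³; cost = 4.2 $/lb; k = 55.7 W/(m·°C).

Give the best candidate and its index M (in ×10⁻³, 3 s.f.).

alloy D, M = 13.1×10⁻³

Screen on constraints: cost ≤ 53 $/kg; k ≥ 27.9 W/(m·K). Survivors: alloy D, alloy G.
Normalizing units and computing the index:
  alloy D: σ_y = 362.0 MPa, ρ = 3876 kg/m³
  alloy G: σ_y = 325.0 MPa, ρ = 8880 kg/m³
  alloy D: M = 13.1×10⁻³
  alloy G: M = 5.32×10⁻³
The maximum is for alloy D.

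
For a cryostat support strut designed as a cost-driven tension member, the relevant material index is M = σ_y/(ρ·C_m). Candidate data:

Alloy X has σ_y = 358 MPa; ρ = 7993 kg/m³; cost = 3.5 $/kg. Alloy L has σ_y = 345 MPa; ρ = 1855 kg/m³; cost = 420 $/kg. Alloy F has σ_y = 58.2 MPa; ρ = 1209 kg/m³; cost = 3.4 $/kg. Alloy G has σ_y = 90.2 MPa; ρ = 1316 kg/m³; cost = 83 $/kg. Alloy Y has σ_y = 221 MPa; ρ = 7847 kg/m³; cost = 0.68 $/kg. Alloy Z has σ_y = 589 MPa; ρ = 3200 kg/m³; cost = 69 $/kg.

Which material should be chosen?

Computing M directly (units already consistent):
  alloy Y: M = 41.4 kN·m per $
  alloy F: M = 14.2 kN·m per $
  alloy X: M = 12.8 kN·m per $
  alloy Z: M = 2.67 kN·m per $
  alloy G: M = 0.826 kN·m per $
  alloy L: M = 0.443 kN·m per $
Highest index: alloy Y.

alloy Y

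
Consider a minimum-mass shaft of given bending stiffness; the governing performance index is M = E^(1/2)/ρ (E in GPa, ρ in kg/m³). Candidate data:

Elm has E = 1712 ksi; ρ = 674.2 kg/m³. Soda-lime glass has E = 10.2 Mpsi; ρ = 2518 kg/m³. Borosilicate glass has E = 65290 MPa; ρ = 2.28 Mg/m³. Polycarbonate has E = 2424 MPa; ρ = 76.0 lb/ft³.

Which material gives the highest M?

Normalizing units and computing the index:
  elm: E = 11.80 GPa, ρ = 674.2 kg/m³
  soda-lime glass: E = 70.33 GPa, ρ = 2518 kg/m³
  borosilicate glass: E = 65.29 GPa, ρ = 2280 kg/m³
  polycarbonate: E = 2.424 GPa, ρ = 1217 kg/m³
  elm: M = 5.10×10⁻³
  borosilicate glass: M = 3.54×10⁻³
  soda-lime glass: M = 3.33×10⁻³
  polycarbonate: M = 1.28×10⁻³
Elm has the largest M.

elm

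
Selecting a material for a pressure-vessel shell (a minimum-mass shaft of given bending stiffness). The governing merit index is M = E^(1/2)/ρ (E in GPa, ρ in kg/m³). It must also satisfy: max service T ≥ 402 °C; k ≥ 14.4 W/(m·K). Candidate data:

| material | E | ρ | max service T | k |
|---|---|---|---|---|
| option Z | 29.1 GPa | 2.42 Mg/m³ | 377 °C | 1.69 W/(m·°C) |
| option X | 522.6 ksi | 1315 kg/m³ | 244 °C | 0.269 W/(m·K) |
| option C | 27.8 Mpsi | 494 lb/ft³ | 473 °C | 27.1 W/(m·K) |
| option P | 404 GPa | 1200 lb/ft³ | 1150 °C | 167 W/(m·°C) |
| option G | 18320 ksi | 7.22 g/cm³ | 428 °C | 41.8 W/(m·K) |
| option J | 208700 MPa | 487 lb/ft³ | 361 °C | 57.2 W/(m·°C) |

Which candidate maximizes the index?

option C

Screen on constraints: max service T ≥ 402 °C; k ≥ 14.4 W/(m·K). Survivors: option C, option P, option G.
In SI units:
  option C: E = 191.7 GPa, ρ = 7913 kg/m³
  option P: E = 404.0 GPa, ρ = 19220 kg/m³
  option G: E = 126.3 GPa, ρ = 7220 kg/m³
  option C: M = 1.75×10⁻³
  option G: M = 1.56×10⁻³
  option P: M = 1.05×10⁻³
Option C ranks first.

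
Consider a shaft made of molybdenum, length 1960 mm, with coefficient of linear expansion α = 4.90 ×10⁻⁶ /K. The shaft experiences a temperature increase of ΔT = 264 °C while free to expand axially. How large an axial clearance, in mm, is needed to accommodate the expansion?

ΔL = α·L₀·ΔT = 4.90×10⁻⁶ × 1960 mm × 264.0 K = 2.54 mm.

2.54 mm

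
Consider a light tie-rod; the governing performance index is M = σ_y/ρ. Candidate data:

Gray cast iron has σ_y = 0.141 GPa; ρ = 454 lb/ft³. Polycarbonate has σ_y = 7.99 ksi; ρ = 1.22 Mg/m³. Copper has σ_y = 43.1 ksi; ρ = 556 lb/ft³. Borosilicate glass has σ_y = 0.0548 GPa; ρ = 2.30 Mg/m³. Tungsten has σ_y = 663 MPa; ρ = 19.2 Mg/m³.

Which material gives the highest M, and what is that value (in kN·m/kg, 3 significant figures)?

Convert each candidate to consistent units, then evaluate M:
  gray cast iron: σ_y = 141.0 MPa, ρ = 7272 kg/m³
  polycarbonate: σ_y = 55.09 MPa, ρ = 1220 kg/m³
  copper: σ_y = 297.2 MPa, ρ = 8906 kg/m³
  borosilicate glass: σ_y = 54.80 MPa, ρ = 2300 kg/m³
  tungsten: σ_y = 663.0 MPa, ρ = 19200 kg/m³
  polycarbonate: M = 45.2 kN·m/kg
  tungsten: M = 34.5 kN·m/kg
  copper: M = 33.4 kN·m/kg
  borosilicate glass: M = 23.8 kN·m/kg
  gray cast iron: M = 19.4 kN·m/kg
Highest index: polycarbonate.

polycarbonate, M = 45.2 kN·m/kg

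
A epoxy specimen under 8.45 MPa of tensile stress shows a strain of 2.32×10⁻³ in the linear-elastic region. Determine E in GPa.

3.64 GPa

E = σ/ε = 8.45 MPa / 2.32×10⁻³ = 3642 MPa = 3.64 GPa.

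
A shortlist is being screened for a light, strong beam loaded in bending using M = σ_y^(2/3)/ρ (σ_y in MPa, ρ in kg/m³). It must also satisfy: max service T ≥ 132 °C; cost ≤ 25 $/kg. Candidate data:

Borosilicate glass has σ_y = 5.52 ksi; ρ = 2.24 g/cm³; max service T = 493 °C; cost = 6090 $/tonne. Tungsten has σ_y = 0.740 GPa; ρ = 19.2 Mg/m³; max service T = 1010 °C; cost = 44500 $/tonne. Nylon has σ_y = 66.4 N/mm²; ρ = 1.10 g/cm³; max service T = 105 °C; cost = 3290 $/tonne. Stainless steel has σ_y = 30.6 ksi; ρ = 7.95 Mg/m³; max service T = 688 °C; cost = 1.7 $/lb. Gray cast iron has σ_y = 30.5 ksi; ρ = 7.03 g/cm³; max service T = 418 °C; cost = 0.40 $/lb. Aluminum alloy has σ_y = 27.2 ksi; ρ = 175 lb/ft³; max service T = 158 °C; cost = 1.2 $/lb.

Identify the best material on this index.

Screen on constraints: max service T ≥ 132 °C; cost ≤ 25 $/kg. Survivors: borosilicate glass, stainless steel, gray cast iron, aluminum alloy.
Normalizing units and computing the index:
  borosilicate glass: σ_y = 38.06 MPa, ρ = 2240 kg/m³
  stainless steel: σ_y = 211.0 MPa, ρ = 7950 kg/m³
  gray cast iron: σ_y = 210.3 MPa, ρ = 7030 kg/m³
  aluminum alloy: σ_y = 187.5 MPa, ρ = 2803 kg/m³
  aluminum alloy: M = 11.7×10⁻³
  borosilicate glass: M = 5.05×10⁻³
  gray cast iron: M = 5.03×10⁻³
  stainless steel: M = 4.46×10⁻³
Highest index: aluminum alloy.

aluminum alloy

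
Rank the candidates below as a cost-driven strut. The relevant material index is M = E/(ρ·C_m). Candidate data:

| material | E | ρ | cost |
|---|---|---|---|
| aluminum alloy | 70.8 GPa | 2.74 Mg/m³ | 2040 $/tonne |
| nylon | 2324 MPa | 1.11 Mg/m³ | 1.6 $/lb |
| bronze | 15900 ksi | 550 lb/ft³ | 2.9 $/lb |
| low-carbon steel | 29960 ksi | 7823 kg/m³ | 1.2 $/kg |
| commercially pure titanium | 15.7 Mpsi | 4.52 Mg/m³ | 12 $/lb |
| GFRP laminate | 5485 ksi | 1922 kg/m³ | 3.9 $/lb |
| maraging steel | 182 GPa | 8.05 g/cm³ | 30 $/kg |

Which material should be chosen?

Normalizing units and computing the index:
  aluminum alloy: E = 70.80 GPa, ρ = 2740 kg/m³, cost = 2.040 $/kg
  nylon: E = 2.324 GPa, ρ = 1110 kg/m³, cost = 3.527 $/kg
  bronze: E = 109.6 GPa, ρ = 8810 kg/m³, cost = 6.393 $/kg
  low-carbon steel: E = 206.6 GPa, ρ = 7823 kg/m³, cost = 1.200 $/kg
  commercially pure titanium: E = 108.2 GPa, ρ = 4520 kg/m³, cost = 26.46 $/kg
  GFRP laminate: E = 37.82 GPa, ρ = 1922 kg/m³, cost = 8.598 $/kg
  maraging steel: E = 182.0 GPa, ρ = 8050 kg/m³, cost = 30.00 $/kg
  low-carbon steel: M = 22.0 MN·m per $
  aluminum alloy: M = 12.7 MN·m per $
  GFRP laminate: M = 2.29 MN·m per $
  bronze: M = 1.95 MN·m per $
  commercially pure titanium: M = 0.905 MN·m per $
  maraging steel: M = 0.754 MN·m per $
  nylon: M = 0.594 MN·m per $
Low-carbon steel ranks first.

low-carbon steel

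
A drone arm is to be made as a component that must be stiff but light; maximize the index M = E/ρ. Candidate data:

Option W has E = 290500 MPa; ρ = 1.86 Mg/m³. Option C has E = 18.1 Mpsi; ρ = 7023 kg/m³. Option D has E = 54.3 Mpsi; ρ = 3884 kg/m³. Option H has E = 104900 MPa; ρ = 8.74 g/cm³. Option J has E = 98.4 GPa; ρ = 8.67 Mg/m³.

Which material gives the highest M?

option W

Convert each candidate to consistent units, then evaluate M:
  option W: E = 290.5 GPa, ρ = 1860 kg/m³
  option C: E = 124.8 GPa, ρ = 7023 kg/m³
  option D: E = 374.4 GPa, ρ = 3884 kg/m³
  option H: E = 104.9 GPa, ρ = 8740 kg/m³
  option J: E = 98.40 GPa, ρ = 8670 kg/m³
  option W: M = 156 MN·m/kg
  option D: M = 96.4 MN·m/kg
  option C: M = 17.8 MN·m/kg
  option H: M = 12.0 MN·m/kg
  option J: M = 11.3 MN·m/kg
Option W ranks first.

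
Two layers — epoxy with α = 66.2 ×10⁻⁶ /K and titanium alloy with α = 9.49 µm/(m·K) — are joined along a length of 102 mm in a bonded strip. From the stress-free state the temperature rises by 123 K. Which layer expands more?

α(epoxy) = 66.2×10⁻⁶/K vs α(titanium alloy) = 9.49×10⁻⁶/K.
Higher α expands more for the same ΔT: epoxy.

epoxy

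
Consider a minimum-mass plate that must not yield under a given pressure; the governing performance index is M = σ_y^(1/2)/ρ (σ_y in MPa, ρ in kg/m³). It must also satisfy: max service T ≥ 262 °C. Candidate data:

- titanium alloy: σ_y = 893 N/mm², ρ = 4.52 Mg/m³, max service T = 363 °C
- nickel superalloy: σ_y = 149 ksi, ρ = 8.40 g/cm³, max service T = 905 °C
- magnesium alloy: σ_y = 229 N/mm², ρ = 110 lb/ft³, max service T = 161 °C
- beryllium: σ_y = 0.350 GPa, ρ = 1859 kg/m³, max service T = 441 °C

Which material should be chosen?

beryllium

Screen on constraints: max service T ≥ 262 °C. Survivors: titanium alloy, nickel superalloy, beryllium.
Convert each candidate to consistent units, then evaluate M:
  titanium alloy: σ_y = 893.0 MPa, ρ = 4520 kg/m³
  nickel superalloy: σ_y = 1027 MPa, ρ = 8400 kg/m³
  beryllium: σ_y = 350.0 MPa, ρ = 1859 kg/m³
  beryllium: M = 10.1×10⁻³
  titanium alloy: M = 6.61×10⁻³
  nickel superalloy: M = 3.82×10⁻³
Beryllium ranks first.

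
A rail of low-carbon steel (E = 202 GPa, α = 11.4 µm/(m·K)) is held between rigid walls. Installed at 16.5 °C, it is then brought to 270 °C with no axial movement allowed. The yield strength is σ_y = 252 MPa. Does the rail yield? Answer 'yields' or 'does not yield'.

ΔT = 253.5 K. Constrained thermal stress σ = E·α·ΔT = 202.0×10³ MPa × 11.4×10⁻⁶ × 253.5 = 584 MPa (compressive).
Compare to σ_y = 252 MPa: σ ≥ σ_y, so it yields.

yields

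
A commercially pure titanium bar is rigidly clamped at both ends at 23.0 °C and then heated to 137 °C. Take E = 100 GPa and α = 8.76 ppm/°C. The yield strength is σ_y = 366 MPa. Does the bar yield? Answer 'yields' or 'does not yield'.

ΔT = 114.0 K. Constrained thermal stress σ = E·α·ΔT = 100.0×10³ MPa × 8.76×10⁻⁶ × 114.0 = 99.9 MPa (compressive).
Compare to σ_y = 366 MPa: σ < σ_y, so it does not yield.

does not yield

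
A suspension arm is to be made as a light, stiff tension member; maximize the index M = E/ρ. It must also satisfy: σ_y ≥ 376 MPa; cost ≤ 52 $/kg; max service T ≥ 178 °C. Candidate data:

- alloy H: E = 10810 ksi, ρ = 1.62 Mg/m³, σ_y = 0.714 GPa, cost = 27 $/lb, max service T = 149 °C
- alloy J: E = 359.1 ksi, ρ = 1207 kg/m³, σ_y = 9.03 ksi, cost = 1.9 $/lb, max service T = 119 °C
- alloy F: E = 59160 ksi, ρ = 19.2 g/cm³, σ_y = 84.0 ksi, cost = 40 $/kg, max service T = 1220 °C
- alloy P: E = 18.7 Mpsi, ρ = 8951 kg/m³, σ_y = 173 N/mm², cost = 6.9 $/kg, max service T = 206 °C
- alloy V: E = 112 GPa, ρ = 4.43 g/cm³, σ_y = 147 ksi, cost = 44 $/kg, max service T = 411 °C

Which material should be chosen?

alloy V

Screen on constraints: σ_y ≥ 376 MPa; cost ≤ 52 $/kg; max service T ≥ 178 °C. Survivors: alloy F, alloy V.
In SI units:
  alloy F: E = 407.9 GPa, ρ = 19200 kg/m³
  alloy V: E = 112.0 GPa, ρ = 4430 kg/m³
  alloy V: M = 25.3 MN·m/kg
  alloy F: M = 21.2 MN·m/kg
Alloy V has the largest M.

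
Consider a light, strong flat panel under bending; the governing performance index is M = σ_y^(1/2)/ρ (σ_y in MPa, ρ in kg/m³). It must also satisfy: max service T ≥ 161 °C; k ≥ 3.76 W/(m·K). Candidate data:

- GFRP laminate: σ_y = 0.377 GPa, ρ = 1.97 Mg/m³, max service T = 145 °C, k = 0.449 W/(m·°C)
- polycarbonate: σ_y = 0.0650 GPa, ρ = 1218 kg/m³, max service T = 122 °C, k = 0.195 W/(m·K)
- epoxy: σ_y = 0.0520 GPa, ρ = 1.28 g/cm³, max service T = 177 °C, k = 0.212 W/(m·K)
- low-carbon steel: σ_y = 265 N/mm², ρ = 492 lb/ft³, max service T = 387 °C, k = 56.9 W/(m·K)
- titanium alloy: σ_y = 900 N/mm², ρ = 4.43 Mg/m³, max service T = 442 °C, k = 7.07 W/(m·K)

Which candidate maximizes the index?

Screen on constraints: max service T ≥ 161 °C; k ≥ 3.76 W/(m·K). Survivors: low-carbon steel, titanium alloy.
Putting every candidate on a common basis:
  low-carbon steel: σ_y = 265.0 MPa, ρ = 7881 kg/m³
  titanium alloy: σ_y = 900.0 MPa, ρ = 4430 kg/m³
  titanium alloy: M = 6.77×10⁻³
  low-carbon steel: M = 2.07×10⁻³
Titanium alloy ranks first.

titanium alloy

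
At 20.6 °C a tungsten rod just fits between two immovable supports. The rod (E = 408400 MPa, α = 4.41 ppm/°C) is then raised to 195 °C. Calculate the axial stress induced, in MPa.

314 MPa

E = 408400 MPa = 408.4 GPa.
ΔT = 174.4 K. Constrained thermal stress σ = E·α·ΔT = 408.4×10³ MPa × 4.41×10⁻⁶ × 174.4 = 314 MPa (compressive).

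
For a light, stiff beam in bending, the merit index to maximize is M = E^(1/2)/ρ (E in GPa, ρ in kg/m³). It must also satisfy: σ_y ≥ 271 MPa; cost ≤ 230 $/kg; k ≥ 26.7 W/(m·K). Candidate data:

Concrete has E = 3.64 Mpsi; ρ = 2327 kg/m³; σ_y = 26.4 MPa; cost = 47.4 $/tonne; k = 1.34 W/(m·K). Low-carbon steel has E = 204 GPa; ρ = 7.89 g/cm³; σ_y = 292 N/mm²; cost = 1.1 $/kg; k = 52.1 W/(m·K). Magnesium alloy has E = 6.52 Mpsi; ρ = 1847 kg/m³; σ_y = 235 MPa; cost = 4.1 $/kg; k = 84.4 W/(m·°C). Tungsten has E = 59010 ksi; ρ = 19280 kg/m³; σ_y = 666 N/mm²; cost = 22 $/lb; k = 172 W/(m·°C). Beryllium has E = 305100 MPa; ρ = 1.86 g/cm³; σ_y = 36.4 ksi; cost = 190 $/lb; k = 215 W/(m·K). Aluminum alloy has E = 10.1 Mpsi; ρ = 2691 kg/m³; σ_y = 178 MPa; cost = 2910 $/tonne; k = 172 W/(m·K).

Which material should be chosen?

Screen on constraints: σ_y ≥ 271 MPa; cost ≤ 230 $/kg; k ≥ 26.7 W/(m·K). Survivors: low-carbon steel, tungsten.
After converting to SI:
  low-carbon steel: E = 204.0 GPa, ρ = 7890 kg/m³
  tungsten: E = 406.9 GPa, ρ = 19280 kg/m³
  low-carbon steel: M = 1.81×10⁻³
  tungsten: M = 1.05×10⁻³
Low-carbon steel has the largest M.

low-carbon steel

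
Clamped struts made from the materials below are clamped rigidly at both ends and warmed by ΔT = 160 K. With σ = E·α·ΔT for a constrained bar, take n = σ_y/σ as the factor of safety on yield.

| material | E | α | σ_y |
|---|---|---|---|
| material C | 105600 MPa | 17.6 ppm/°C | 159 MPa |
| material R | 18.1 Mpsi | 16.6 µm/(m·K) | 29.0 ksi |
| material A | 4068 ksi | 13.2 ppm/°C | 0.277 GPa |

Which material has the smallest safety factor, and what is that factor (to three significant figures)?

material C, n = 0.535

In consistent units (E in GPa, α in ×10⁻⁶/K, σ_y in MPa):
  material C: E = 105.6, α = 17.6, σ_y = 159.0 → σ = 297 MPa, n = 0.535
  material R: E = 124.8, α = 16.6, σ_y = 199.9 → σ = 331 MPa, n = 0.603
  material A: E = 28.05, α = 13.2, σ_y = 277.0 → σ = 59.2 MPa, n = 4.68
The minimum is material C at n = 0.535.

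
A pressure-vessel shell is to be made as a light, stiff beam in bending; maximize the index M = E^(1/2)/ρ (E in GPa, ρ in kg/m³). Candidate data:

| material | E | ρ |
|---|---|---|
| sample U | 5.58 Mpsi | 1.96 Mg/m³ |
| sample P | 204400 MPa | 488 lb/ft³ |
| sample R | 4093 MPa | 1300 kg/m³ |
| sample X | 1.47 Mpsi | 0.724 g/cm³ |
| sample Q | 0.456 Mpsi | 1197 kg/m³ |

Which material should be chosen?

In SI units:
  sample U: E = 38.47 GPa, ρ = 1960 kg/m³
  sample P: E = 204.4 GPa, ρ = 7817 kg/m³
  sample R: E = 4.093 GPa, ρ = 1300 kg/m³
  sample X: E = 10.14 GPa, ρ = 724.0 kg/m³
  sample Q: E = 3.144 GPa, ρ = 1197 kg/m³
  sample X: M = 4.40×10⁻³
  sample U: M = 3.16×10⁻³
  sample P: M = 1.83×10⁻³
  sample R: M = 1.56×10⁻³
  sample Q: M = 1.48×10⁻³
Sample X ranks first.

sample X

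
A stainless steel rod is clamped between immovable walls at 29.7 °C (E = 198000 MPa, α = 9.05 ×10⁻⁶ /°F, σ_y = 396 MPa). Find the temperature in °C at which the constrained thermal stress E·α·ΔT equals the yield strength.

152 °C

E = 198000 MPa = 198.0 GPa.
α = 9.05×10⁻⁶/°F × 9/5 = 16.3×10⁻⁶/K.
E·α·ΔT = 396.0 MPa ⇒ ΔT = 396.0 / (198.0×10³ × 16.3×10⁻⁶) = 122.8 K.
T = 29.7 + 122.8 = 152.5 °C.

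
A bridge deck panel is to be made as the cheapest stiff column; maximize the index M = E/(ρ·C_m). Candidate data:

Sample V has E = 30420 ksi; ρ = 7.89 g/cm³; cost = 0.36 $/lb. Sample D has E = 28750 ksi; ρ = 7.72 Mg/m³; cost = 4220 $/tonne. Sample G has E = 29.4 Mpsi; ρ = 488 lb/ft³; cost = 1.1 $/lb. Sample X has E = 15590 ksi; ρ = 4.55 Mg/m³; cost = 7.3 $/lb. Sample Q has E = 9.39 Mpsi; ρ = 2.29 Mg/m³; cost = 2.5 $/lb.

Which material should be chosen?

sample V

In SI units:
  sample V: E = 209.7 GPa, ρ = 7890 kg/m³, cost = 0.7937 $/kg
  sample D: E = 198.2 GPa, ρ = 7720 kg/m³, cost = 4.220 $/kg
  sample G: E = 202.7 GPa, ρ = 7817 kg/m³, cost = 2.425 $/kg
  sample X: E = 107.5 GPa, ρ = 4550 kg/m³, cost = 16.09 $/kg
  sample Q: E = 64.74 GPa, ρ = 2290 kg/m³, cost = 5.511 $/kg
  sample V: M = 33.5 MN·m per $
  sample G: M = 10.7 MN·m per $
  sample D: M = 6.08 MN·m per $
  sample Q: M = 5.13 MN·m per $
  sample X: M = 1.47 MN·m per $
The maximum is for sample V.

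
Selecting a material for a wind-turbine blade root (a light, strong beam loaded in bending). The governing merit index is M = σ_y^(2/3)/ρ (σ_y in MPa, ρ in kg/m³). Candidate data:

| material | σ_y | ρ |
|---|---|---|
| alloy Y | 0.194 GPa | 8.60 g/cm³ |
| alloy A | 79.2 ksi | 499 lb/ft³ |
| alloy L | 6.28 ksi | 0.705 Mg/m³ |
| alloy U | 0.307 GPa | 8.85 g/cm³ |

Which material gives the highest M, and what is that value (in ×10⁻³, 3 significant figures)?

alloy L, M = 17.5×10⁻³

In SI units:
  alloy Y: σ_y = 194.0 MPa, ρ = 8600 kg/m³
  alloy A: σ_y = 546.1 MPa, ρ = 7993 kg/m³
  alloy L: σ_y = 43.30 MPa, ρ = 705.0 kg/m³
  alloy U: σ_y = 307.0 MPa, ρ = 8850 kg/m³
  alloy L: M = 17.5×10⁻³
  alloy A: M = 8.36×10⁻³
  alloy U: M = 5.14×10⁻³
  alloy Y: M = 3.90×10⁻³
Highest index: alloy L.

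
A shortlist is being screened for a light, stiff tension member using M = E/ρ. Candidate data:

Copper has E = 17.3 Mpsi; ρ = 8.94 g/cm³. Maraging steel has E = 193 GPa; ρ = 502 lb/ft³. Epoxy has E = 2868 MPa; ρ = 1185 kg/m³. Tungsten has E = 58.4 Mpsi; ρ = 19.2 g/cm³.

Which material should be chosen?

maraging steel

In SI units:
  copper: E = 119.3 GPa, ρ = 8940 kg/m³
  maraging steel: E = 193.0 GPa, ρ = 8041 kg/m³
  epoxy: E = 2.868 GPa, ρ = 1185 kg/m³
  tungsten: E = 402.7 GPa, ρ = 19200 kg/m³
  maraging steel: M = 24.0 MN·m/kg
  tungsten: M = 21.0 MN·m/kg
  copper: M = 13.3 MN·m/kg
  epoxy: M = 2.42 MN·m/kg
Maraging steel ranks first.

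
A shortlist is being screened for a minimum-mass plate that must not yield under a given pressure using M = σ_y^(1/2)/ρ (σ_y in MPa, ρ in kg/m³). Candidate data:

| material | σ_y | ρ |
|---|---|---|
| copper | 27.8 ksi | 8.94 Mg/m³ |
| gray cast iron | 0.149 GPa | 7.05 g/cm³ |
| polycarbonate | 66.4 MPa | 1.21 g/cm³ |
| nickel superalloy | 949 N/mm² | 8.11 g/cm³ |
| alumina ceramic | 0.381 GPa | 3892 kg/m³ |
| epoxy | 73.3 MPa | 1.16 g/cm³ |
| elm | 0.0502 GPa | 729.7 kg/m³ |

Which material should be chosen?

elm

Putting every candidate on a common basis:
  copper: σ_y = 191.7 MPa, ρ = 8940 kg/m³
  gray cast iron: σ_y = 149.0 MPa, ρ = 7050 kg/m³
  polycarbonate: σ_y = 66.40 MPa, ρ = 1210 kg/m³
  nickel superalloy: σ_y = 949.0 MPa, ρ = 8110 kg/m³
  alumina ceramic: σ_y = 381.0 MPa, ρ = 3892 kg/m³
  epoxy: σ_y = 73.30 MPa, ρ = 1160 kg/m³
  elm: σ_y = 50.20 MPa, ρ = 729.7 kg/m³
  elm: M = 9.71×10⁻³
  epoxy: M = 7.38×10⁻³
  polycarbonate: M = 6.73×10⁻³
  alumina ceramic: M = 5.02×10⁻³
  nickel superalloy: M = 3.80×10⁻³
  gray cast iron: M = 1.73×10⁻³
  copper: M = 1.55×10⁻³
Elm has the largest M.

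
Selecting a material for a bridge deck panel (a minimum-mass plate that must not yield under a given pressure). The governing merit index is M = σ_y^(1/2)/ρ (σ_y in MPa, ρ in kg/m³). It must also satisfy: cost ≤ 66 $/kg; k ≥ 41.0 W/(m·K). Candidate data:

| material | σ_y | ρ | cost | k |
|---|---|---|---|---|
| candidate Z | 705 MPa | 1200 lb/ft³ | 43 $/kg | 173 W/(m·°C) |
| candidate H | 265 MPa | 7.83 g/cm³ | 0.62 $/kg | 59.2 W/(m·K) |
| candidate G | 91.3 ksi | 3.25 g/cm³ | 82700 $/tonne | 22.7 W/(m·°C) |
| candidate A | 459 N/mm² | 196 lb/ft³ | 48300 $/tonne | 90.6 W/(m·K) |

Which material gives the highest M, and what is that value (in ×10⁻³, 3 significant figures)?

candidate A, M = 6.82×10⁻³

Screen on constraints: cost ≤ 66 $/kg; k ≥ 41.0 W/(m·K). Survivors: candidate Z, candidate H, candidate A.
After converting to SI:
  candidate Z: σ_y = 705.0 MPa, ρ = 19220 kg/m³
  candidate H: σ_y = 265.0 MPa, ρ = 7830 kg/m³
  candidate A: σ_y = 459.0 MPa, ρ = 3140 kg/m³
  candidate A: M = 6.82×10⁻³
  candidate H: M = 2.08×10⁻³
  candidate Z: M = 1.38×10⁻³
Candidate A ranks first.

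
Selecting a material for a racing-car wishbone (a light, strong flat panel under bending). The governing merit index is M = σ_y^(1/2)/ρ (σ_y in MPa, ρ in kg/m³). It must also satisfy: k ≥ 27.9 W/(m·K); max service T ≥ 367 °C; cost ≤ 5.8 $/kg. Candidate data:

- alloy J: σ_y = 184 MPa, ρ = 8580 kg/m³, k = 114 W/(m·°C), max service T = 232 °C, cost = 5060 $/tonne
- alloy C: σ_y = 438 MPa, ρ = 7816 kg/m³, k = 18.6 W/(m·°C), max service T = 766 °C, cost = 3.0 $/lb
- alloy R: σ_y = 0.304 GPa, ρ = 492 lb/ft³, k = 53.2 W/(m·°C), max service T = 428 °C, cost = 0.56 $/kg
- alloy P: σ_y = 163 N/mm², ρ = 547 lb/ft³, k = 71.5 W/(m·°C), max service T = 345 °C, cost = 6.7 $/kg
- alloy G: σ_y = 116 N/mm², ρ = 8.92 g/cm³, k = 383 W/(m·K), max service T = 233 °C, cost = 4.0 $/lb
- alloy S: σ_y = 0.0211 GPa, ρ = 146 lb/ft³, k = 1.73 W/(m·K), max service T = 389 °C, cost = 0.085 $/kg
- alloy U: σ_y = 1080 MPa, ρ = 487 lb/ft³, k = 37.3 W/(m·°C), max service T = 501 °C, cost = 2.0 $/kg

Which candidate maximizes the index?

Screen on constraints: k ≥ 27.9 W/(m·K); max service T ≥ 367 °C; cost ≤ 5.8 $/kg. Survivors: alloy R, alloy U.
After converting to SI:
  alloy R: σ_y = 304.0 MPa, ρ = 7881 kg/m³
  alloy U: σ_y = 1080 MPa, ρ = 7801 kg/m³
  alloy U: M = 4.21×10⁻³
  alloy R: M = 2.21×10⁻³
Highest index: alloy U.

alloy U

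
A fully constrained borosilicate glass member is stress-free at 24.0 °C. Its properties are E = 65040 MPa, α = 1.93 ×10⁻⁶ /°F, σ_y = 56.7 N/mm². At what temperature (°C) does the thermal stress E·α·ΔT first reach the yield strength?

E = 65040 MPa = 65.04 GPa.
α = 1.93×10⁻⁶/°F × 9/5 = 3.47×10⁻⁶/K.
σ_y = 56.7 N/mm² = 56.70 MPa.
E·α·ΔT = 56.70 MPa ⇒ ΔT = 56.70 / (65.04×10³ × 3.47×10⁻⁶) = 250.9 K.
T = 24.0 + 250.9 = 274.9 °C.

275 °C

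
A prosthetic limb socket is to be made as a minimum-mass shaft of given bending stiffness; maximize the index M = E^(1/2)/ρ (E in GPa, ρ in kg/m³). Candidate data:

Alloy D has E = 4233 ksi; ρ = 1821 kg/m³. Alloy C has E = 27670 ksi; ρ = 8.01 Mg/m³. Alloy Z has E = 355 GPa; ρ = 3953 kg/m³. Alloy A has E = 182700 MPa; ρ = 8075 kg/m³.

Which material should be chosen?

alloy Z

Normalizing units and computing the index:
  alloy D: E = 29.19 GPa, ρ = 1821 kg/m³
  alloy C: E = 190.8 GPa, ρ = 8010 kg/m³
  alloy Z: E = 355.0 GPa, ρ = 3953 kg/m³
  alloy A: E = 182.7 GPa, ρ = 8075 kg/m³
  alloy Z: M = 4.77×10⁻³
  alloy D: M = 2.97×10⁻³
  alloy C: M = 1.72×10⁻³
  alloy A: M = 1.67×10⁻³
Alloy Z ranks first.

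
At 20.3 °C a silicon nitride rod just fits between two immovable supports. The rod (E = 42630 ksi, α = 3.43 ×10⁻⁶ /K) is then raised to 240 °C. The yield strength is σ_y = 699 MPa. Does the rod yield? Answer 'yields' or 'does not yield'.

E = 42630 ksi = 293.9 GPa.
ΔT = 219.7 K. Constrained thermal stress σ = E·α·ΔT = 293.9×10³ MPa × 3.43×10⁻⁶ × 219.7 = 221 MPa (compressive).
Compare to σ_y = 699 MPa: σ < σ_y, so it does not yield.

does not yield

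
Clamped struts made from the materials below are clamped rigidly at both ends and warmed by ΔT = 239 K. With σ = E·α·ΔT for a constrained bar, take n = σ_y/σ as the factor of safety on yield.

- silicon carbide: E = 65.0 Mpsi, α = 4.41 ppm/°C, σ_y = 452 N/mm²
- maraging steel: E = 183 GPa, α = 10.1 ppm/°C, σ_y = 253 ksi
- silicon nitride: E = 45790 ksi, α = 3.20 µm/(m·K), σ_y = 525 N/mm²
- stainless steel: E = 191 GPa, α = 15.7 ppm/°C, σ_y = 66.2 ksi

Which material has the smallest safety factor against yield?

With everything in SI (GPa, ×10⁻⁶/K, MPa):
  silicon carbide: E = 448.2, α = 4.41, σ_y = 452.0 → σ = 472 MPa, n = 0.957
  maraging steel: E = 183.0, α = 10.1, σ_y = 1744 → σ = 442 MPa, n = 3.95
  silicon nitride: E = 315.7, α = 3.20, σ_y = 525.0 → σ = 241 MPa, n = 2.17
  stainless steel: E = 191.0, α = 15.7, σ_y = 456.4 → σ = 717 MPa, n = 0.637
Stainless steel has the lowest safety factor, n = 0.637.

stainless steel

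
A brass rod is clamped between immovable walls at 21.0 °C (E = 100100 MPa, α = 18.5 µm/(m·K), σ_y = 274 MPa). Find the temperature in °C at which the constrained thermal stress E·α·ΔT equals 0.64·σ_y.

E = 100100 MPa = 100.1 GPa.
E·α·ΔT = 175.4 MPa ⇒ ΔT = 175.4 / (100.1×10³ × 18.5×10⁻⁶) = 94.69 K.
T = 21.0 + 94.69 = 115.7 °C.

116 °C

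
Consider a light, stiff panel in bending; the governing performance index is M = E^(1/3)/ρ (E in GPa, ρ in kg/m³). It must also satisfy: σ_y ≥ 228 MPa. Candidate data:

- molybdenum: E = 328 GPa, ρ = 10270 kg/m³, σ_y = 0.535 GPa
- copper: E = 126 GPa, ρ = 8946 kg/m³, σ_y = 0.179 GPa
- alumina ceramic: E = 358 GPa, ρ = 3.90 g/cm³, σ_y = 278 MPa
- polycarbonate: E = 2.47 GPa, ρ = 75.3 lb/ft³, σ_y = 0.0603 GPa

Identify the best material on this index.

alumina ceramic

Screen on constraints: σ_y ≥ 228 MPa. Survivors: molybdenum, alumina ceramic.
After converting to SI:
  molybdenum: E = 328.0 GPa, ρ = 10270 kg/m³
  alumina ceramic: E = 358.0 GPa, ρ = 3900 kg/m³
  alumina ceramic: M = 1.82×10⁻³
  molybdenum: M = 0.672×10⁻³
The maximum is for alumina ceramic.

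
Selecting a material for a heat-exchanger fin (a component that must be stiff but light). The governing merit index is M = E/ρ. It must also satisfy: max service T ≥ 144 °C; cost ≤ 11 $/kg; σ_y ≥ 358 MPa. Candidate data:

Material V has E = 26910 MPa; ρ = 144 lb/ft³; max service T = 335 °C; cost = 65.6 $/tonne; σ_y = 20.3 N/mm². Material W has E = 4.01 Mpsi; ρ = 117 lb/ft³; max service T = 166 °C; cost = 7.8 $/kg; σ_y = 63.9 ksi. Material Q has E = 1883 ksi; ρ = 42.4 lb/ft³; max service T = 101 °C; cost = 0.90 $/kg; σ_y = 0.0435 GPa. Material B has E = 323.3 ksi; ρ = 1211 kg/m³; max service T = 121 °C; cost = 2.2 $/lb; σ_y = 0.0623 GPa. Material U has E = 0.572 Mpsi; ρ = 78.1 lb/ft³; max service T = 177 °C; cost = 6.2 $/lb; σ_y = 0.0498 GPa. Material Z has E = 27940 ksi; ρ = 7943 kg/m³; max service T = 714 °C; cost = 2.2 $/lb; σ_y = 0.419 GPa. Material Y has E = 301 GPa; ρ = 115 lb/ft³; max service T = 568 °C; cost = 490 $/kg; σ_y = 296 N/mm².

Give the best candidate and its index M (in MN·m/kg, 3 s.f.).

Screen on constraints: max service T ≥ 144 °C; cost ≤ 11 $/kg; σ_y ≥ 358 MPa. Survivors: material W, material Z.
Normalizing units and computing the index:
  material W: E = 27.65 GPa, ρ = 1874 kg/m³
  material Z: E = 192.6 GPa, ρ = 7943 kg/m³
  material Z: M = 24.3 MN·m/kg
  material W: M = 14.8 MN·m/kg
Material Z ranks first.

material Z, M = 24.3 MN·m/kg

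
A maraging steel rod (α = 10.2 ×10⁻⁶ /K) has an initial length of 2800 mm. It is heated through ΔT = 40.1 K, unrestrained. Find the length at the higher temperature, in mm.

ΔL = α·L₀·ΔT = 10.2×10⁻⁶ × 2800 mm × 40.10 K = 1.15 mm.
L = L₀ + ΔL = 2800 + 1.15 = 2801.1 mm.

2801.1 mm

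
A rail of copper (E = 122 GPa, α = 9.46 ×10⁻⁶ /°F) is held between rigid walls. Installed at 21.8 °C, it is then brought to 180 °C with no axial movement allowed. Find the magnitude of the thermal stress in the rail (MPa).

α = 9.46×10⁻⁶/°F × 9/5 = 17.0×10⁻⁶/K.
ΔT = 158.2 K. Constrained thermal stress σ = E·α·ΔT = 122.0×10³ MPa × 17.0×10⁻⁶ × 158.2 = 329 MPa (compressive).

329 MPa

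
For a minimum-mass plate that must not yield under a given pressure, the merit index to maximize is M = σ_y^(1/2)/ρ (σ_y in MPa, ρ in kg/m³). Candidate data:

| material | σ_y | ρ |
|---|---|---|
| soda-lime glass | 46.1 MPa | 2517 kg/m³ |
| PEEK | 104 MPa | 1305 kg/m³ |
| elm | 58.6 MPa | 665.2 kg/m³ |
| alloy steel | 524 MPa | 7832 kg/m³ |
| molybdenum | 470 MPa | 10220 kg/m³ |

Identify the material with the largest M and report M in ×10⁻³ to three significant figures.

elm, M = 11.5×10⁻³

Evaluate M for each candidate:
  elm: M = 11.5×10⁻³
  PEEK: M = 7.81×10⁻³
  alloy steel: M = 2.92×10⁻³
  soda-lime glass: M = 2.70×10⁻³
  molybdenum: M = 2.12×10⁻³
Elm ranks first.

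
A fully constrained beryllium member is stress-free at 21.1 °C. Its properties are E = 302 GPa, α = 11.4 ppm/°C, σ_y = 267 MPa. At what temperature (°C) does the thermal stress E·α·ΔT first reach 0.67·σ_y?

E·α·ΔT = 178.9 MPa ⇒ ΔT = 178.9 / (302.0×10³ × 11.4×10⁻⁶) = 51.96 K.
T = 21.1 + 51.96 = 73.06 °C.

73.1 °C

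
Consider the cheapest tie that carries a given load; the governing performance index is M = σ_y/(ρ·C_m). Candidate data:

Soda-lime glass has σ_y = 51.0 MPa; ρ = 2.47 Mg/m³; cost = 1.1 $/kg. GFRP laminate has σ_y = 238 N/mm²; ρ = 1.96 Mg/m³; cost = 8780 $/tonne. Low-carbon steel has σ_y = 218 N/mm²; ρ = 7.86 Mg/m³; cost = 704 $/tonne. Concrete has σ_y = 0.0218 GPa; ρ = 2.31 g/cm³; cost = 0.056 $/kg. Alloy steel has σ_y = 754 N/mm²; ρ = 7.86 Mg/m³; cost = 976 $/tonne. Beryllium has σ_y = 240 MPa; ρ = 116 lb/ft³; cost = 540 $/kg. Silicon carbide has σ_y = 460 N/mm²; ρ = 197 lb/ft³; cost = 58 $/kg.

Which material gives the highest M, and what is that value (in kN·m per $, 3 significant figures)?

Convert each candidate to consistent units, then evaluate M:
  soda-lime glass: σ_y = 51.00 MPa, ρ = 2470 kg/m³, cost = 1.100 $/kg
  GFRP laminate: σ_y = 238.0 MPa, ρ = 1960 kg/m³, cost = 8.780 $/kg
  low-carbon steel: σ_y = 218.0 MPa, ρ = 7860 kg/m³, cost = 0.7040 $/kg
  concrete: σ_y = 21.80 MPa, ρ = 2310 kg/m³, cost = 0.05600 $/kg
  alloy steel: σ_y = 754.0 MPa, ρ = 7860 kg/m³, cost = 0.9760 $/kg
  beryllium: σ_y = 240.0 MPa, ρ = 1858 kg/m³, cost = 540.0 $/kg
  silicon carbide: σ_y = 460.0 MPa, ρ = 3156 kg/m³, cost = 58.00 $/kg
  concrete: M = 169 kN·m per $
  alloy steel: M = 98.3 kN·m per $
  low-carbon steel: M = 39.4 kN·m per $
  soda-lime glass: M = 18.8 kN·m per $
  GFRP laminate: M = 13.8 kN·m per $
  silicon carbide: M = 2.51 kN·m per $
  beryllium: M = 0.239 kN·m per $
Concrete ranks first.

concrete, M = 169 kN·m per $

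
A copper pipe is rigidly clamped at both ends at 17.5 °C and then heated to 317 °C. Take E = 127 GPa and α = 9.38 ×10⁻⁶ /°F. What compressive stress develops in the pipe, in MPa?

α = 9.38×10⁻⁶/°F × 9/5 = 16.9×10⁻⁶/K.
ΔT = 299.5 K. Constrained thermal stress σ = E·α·ΔT = 127.0×10³ MPa × 16.9×10⁻⁶ × 299.5 = 642 MPa (compressive).

642 MPa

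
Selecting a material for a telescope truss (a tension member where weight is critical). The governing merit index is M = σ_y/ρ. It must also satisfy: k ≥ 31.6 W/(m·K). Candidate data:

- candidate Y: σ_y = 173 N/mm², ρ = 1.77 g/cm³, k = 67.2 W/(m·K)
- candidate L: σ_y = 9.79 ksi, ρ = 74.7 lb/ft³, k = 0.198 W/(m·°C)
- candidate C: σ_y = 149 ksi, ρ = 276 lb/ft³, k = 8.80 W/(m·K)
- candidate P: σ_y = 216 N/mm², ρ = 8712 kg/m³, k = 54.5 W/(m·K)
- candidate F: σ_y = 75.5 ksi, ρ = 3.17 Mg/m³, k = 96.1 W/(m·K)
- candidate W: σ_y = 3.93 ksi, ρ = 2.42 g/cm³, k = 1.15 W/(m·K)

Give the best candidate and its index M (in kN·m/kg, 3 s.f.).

Screen on constraints: k ≥ 31.6 W/(m·K). Survivors: candidate Y, candidate P, candidate F.
In SI units:
  candidate Y: σ_y = 173.0 MPa, ρ = 1770 kg/m³
  candidate P: σ_y = 216.0 MPa, ρ = 8712 kg/m³
  candidate F: σ_y = 520.6 MPa, ρ = 3170 kg/m³
  candidate F: M = 164 kN·m/kg
  candidate Y: M = 97.7 kN·m/kg
  candidate P: M = 24.8 kN·m/kg
Candidate F has the largest M.

candidate F, M = 164 kN·m/kg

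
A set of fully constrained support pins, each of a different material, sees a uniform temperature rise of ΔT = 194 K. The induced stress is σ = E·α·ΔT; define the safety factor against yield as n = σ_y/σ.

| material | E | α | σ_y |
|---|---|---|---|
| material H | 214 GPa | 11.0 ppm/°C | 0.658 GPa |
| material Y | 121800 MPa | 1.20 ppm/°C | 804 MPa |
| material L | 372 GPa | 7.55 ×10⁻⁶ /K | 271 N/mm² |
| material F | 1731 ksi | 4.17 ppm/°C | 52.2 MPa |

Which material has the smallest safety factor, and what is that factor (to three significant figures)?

In consistent units (E in GPa, α in ×10⁻⁶/K, σ_y in MPa):
  material H: E = 214.0, α = 11.0, σ_y = 658.0 → σ = 457 MPa, n = 1.44
  material Y: E = 121.8, α = 1.20, σ_y = 804.0 → σ = 28.4 MPa, n = 28.4
  material L: E = 372.0, α = 7.55, σ_y = 271.0 → σ = 545 MPa, n = 0.497
  material F: E = 11.93, α = 4.17, σ_y = 52.20 → σ = 9.66 MPa, n = 5.41
The minimum is material L at n = 0.497.

material L, n = 0.497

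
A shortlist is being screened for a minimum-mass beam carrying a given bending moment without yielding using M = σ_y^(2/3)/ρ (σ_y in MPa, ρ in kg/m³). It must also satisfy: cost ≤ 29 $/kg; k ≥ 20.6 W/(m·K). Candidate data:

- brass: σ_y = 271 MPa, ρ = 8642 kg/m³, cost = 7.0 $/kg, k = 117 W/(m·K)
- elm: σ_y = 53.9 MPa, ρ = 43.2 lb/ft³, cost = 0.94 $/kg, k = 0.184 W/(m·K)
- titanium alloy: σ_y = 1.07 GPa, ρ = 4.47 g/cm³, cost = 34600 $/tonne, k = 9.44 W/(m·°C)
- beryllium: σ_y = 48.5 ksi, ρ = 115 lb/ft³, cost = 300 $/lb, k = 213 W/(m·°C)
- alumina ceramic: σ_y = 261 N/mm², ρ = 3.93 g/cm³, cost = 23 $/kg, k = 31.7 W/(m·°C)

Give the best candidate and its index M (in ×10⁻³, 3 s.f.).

Screen on constraints: cost ≤ 29 $/kg; k ≥ 20.6 W/(m·K). Survivors: brass, alumina ceramic.
Normalizing units and computing the index:
  brass: σ_y = 271.0 MPa, ρ = 8642 kg/m³
  alumina ceramic: σ_y = 261.0 MPa, ρ = 3930 kg/m³
  alumina ceramic: M = 10.4×10⁻³
  brass: M = 4.85×10⁻³
The maximum is for alumina ceramic.

alumina ceramic, M = 10.4×10⁻³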